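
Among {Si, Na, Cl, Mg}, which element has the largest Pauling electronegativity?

Cl

Na is in period 3, group 1; Mg is in period 3, group 2; Si is in period 3, group 14; Cl is in period 3, group 17.
Electronegativity increases across a period and decreases down a group, tracking effective nuclear charge and atomic size.
All lie in period 3, so electronegativity increases left to right.
The largest Pauling electronegativity among these belongs to Cl.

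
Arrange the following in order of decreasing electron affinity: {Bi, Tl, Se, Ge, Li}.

Atoms with high Z_eff and room in the valence shell (especially the halogens) have the most exothermic electron affinities.
Here both period and group differ, so the two effects have to be weighed against each other.
Li > Tl: period and group pull opposite ways; the down-group shift dominates (60 vs 19 kJ/mol).
Bi > Li: period and group pull opposite ways; the across-period shift dominates (91 vs 60 kJ/mol).
Ge > Bi: period and group pull opposite ways; the down-group shift dominates (119 vs 91 kJ/mol).
Se > Ge: both are in period 4; the period trend gives Se the larger value.
For reference (kJ/mol): Li 60, Ge 119, Se 195, Tl 19, Bi 91.
So from highest to lowest: Se > Ge > Bi > Li > Tl.

Se > Ge > Bi > Li > Tl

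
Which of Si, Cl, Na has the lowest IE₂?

Si

Consider each +1 ion: Si⁺ still has 3 valence electrons; Cl⁺ still has 6 valence electrons; Na⁺ is the bare [Ne] core.
Pulling an electron out of a noble-gas core costs far more than removing a remaining valence electron, so Na sits at the high end of IE_2.
Valence configurations: Si⁺ [Ne]3s²3p¹, Cl⁺ [Ne]3s²3p⁴.
Tabulated IE_2 (kJ/mol): Si 1577, Cl 2298, Na 4562.
Overall IE_2 order: Si < Cl < Na.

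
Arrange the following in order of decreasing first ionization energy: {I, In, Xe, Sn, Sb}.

Across a period the outer electron is held more tightly (higher IE₁); down a group it sits in a higher shell, more shielded, and comes off more easily.
All lie in period 5, so first ionization energy increases left to right.
So from highest to lowest: Xe > I > Sb > Sn > In.

Xe > I > Sb > Sn > In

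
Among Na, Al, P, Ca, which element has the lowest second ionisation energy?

Ca

IE_2 is the cost of taking one more electron from the +1 cation: Na⁺ is the bare [Ne] core; Al⁺ still has 2 valence electrons; P⁺ still has 4 valence electrons; Ca⁺ still has 1 valence electron.
Breaking into a closed-shell core is much more expensive than removing a leftover valence electron — Na has the largest IE_2 here.
Valence configurations: Al⁺ [Ne]3s², P⁺ [Ne]3s²3p², Ca⁺ [Ar]4s¹.
Approximate IE_2 values (kJ/mol): Na 4562, Al 1817, P 1907, Ca 1145.
Putting it together, IE_2: Ca < Al < P < Na.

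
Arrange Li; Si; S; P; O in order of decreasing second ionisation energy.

Li > O > S > P > Si

Consider each +1 ion: Li⁺ is the bare [He] core; Si⁺ still has 3 valence electrons; S⁺ still has 5 valence electrons; P⁺ still has 4 valence electrons; O⁺ still has 5 valence electrons.
Pulling an electron out of a noble-gas core costs far more than removing a remaining valence electron, so Li sits at the high end of IE_2.
Valence configurations: Si⁺ [Ne]3s²3p¹, S⁺ [Ne]3s²3p³, P⁺ [Ne]3s²3p², O⁺ [He]2s²2p³.
The numbers (kJ/mol): Li 7298, Si 1577, S 2252, P 1907, O 3388.
Hence IE_2: Si < P < S < O < Li.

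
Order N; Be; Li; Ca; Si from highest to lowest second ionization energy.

Li > N > Be > Si > Ca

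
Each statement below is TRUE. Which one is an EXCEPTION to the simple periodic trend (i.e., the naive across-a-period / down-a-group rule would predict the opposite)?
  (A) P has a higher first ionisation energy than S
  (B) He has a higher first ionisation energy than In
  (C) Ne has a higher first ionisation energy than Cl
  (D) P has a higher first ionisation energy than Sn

(A)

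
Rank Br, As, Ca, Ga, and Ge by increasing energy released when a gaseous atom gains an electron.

Ca is in period 4, group 2; Ga is in period 4, group 13; Ge is in period 4, group 14; As is in period 4, group 15; Br is in period 4, group 17.
Electron affinity generally becomes more exothermic across a period toward the halogens and less exothermic down a group.
All lie in period 4; the across-period trend (electron affinity increases left to right) applies, with the exception below.
Note the exception: Ge has a higher electron affinity than As, contrary to the simple trend — adding an electron to As's half-filled 4p³ is unfavourable, so Ge (4p²) has the more exothermic EA.
For reference (kJ/mol): Ca 2, Ga 29, Ge 119, As 78, Br 325.
So from lowest to highest: Ca < Ga < As < Ge < Br.

Ca < Ga < As < Ge < Br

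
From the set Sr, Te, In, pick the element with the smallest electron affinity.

Sr

Sr is in period 5, group 2; In is in period 5, group 13; Te is in period 5, group 16.
Adding an electron releases more energy for atoms nearer the top right (short of the noble gases).
All lie in period 5, so electron affinity increases left to right.
The smallest electron affinity among these belongs to Sr.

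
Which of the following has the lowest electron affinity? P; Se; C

Adding an electron releases more energy for atoms nearer the top right (short of the noble gases).
These sit on a diagonal, where the across-period and down-group effects partly cancel.
C > P: the two effects oppose for this pair; the down-group effect wins (122 vs 72 kJ/mol).
Se > C: the two effects oppose for this pair; the across-period effect wins (195 vs 122 kJ/mol).
Tabulated electron affinity (kJ/mol): C 122, P 72, Se 195.
The lowest electron affinity among these belongs to P.

P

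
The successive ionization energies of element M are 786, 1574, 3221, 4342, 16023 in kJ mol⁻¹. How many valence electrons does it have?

Look for the largest jump between consecutive ionization energies: IE5/IE4 ≈ 3.7, far larger than any earlier ratio.
That jump marks the point where a core electron is being removed. So the atom has 4 valence electrons.

4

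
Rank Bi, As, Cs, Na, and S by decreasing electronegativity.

S > As > Bi > Na > Cs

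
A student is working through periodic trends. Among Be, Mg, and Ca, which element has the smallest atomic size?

Be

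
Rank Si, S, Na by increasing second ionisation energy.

Consider each +1 ion: Si⁺ still has 3 valence electrons; S⁺ still has 5 valence electrons; Na⁺ is the bare [Ne] core.
Breaking into a closed-shell core is much more expensive than removing a leftover valence electron — Na has the largest IE_2 here.
Valence configurations: Si⁺ [Ne]3s²3p¹, S⁺ [Ne]3s²3p³.
Approximate IE_2 values (kJ/mol): Si 1577, S 2252, Na 4562.
Hence IE_2: Si < S < Na.

Si < S < Na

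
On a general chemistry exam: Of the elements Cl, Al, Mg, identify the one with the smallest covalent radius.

Mg is in period 3, group 2; Al is in period 3, group 13; Cl is in period 3, group 17.
Radius decreases left→right (rising Z_eff, same n) and increases top→bottom (higher n).
All lie in period 3, so atomic radius increases right to left.
The smallest covalent radius among these belongs to Cl.

Cl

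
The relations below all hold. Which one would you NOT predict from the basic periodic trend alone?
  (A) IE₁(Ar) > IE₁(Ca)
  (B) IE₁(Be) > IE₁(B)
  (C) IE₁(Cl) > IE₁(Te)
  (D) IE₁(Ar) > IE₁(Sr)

(B)

The general trend: first ionisation energy increases across a period and decreases down a group.
(A) Ar (period 3, group 18) vs Ca (period 4, group 2): the stated order agrees with the simple trend.
(B) Be (period 2, group 2) vs B (period 2, group 13): the stated order contradicts the simple trend.
(C) Cl (period 3, group 17) vs Te (period 5, group 16): the stated order agrees with the simple trend.
(D) Ar (period 3, group 18) vs Sr (period 5, group 2): the stated order agrees with the simple trend.
The exception is (B): removing B's lone 2p electron is easier than breaking Be's filled 2s².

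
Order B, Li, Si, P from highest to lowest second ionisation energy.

Li > B > P > Si

After 1 electron has been removed, what remains? B⁺ still has 2 valence electrons; Li⁺ is the bare [He] core; Si⁺ still has 3 valence electrons; P⁺ still has 4 valence electrons.
Pulling an electron out of a noble-gas core costs far more than removing a remaining valence electron, so Li sits at the high end of IE_2.
Valence configurations: B⁺ [He]2s², Si⁺ [Ne]3s²3p¹, P⁺ [Ne]3s²3p².
Tabulated IE_2 (kJ/mol): B 2427, Li 7298, Si 1577, P 1907.
Overall IE_2 order: Si < P < B < Li.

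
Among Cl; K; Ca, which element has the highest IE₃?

Ca

Consider each +2 ion: Cl²⁺ still has 5 valence electrons; K²⁺ is already 1 electron into the core; Ca²⁺ is the bare [Ar] core.
Core electrons are held far more tightly than valence electrons, so K and Ca top the IE_3 order.
Approximate IE_3 values (kJ/mol): Cl 3822, K 4420, Ca 4912.
Hence IE_3: Cl < K < Ca.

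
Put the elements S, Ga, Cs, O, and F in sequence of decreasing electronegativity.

F > O > S > Ga > Cs

O is in period 2, group 16; F is in period 2, group 17; S is in period 3, group 16; Ga is in period 4, group 13; Cs is in period 6, group 1.
Atoms toward the upper right of the periodic table pull bonding electrons most strongly.
Here both period and group differ, so the two effects have to be weighed against each other.
Ga > Cs: relative to Cs, both the across-period and down-group shifts push Ga's electronegativity up.
S > Ga: both effects reinforce here, so S is clearly the higher of the two.
O > S: O sits above S in group 16, so the down-group effect alone puts O higher.
F > O: F lies to the right of O in period 2, so the across-period effect alone puts F higher.
For reference (Pauling): O 3.44, F 3.98, S 2.58, Ga 1.81, Cs 0.79.
So from highest to lowest: F > O > S > Ga > Cs.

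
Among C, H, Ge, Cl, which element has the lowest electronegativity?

Ge

H is in period 1, group 1; C is in period 2, group 14; Cl is in period 3, group 17; Ge is in period 4, group 14.
Smaller atoms with higher effective nuclear charge are more electronegative.
Neither a single period nor a single group — weigh both effects.
H > Ge: period and group pull opposite ways; the down-group shift dominates (2.20 vs 2.01).
C > H: period and group pull opposite ways; the across-period shift dominates (2.55 vs 2.20).
Cl > C: period and group pull opposite ways; the across-period shift dominates (3.16 vs 2.55).
Tabulated electronegativity (Pauling): H 2.20, C 2.55, Cl 3.16, Ge 2.01.
The lowest electronegativity among these belongs to Ge.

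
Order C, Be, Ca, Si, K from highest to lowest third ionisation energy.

IE_3 is the cost of taking one more electron from the +2 cation: C²⁺ still has 2 valence electrons; Be²⁺ is the bare [He] core; Ca²⁺ is the bare [Ar] core; Si²⁺ still has 2 valence electrons; K²⁺ is already 1 electron into the core.
Usually core removal costs more than valence removal, but here the competition is close: a tightly held n=2 valence electron can cost more to remove than an n=3 core electron, so the actual values have to decide it.
Valence configurations: C²⁺ [He]2s², Si²⁺ [Ne]3s².
Approximate IE_3 values (kJ/mol): C 4620, Be 14849, Ca 4912, Si 3232, K 4420.
So the third ionization energies run Si < K < C < Ca < Be.

Be, Ca, C, K, Si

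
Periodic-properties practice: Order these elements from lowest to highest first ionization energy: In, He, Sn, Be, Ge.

In, Sn, Ge, Be, He

First ionization energy rises across a period (greater Z_eff holds electrons more tightly) and falls down a group (valence electrons are farther from the nucleus).
These span different periods and groups, so the two trends combine.
Sn > In: Sn lies to the right of In in period 5, so the across-period effect alone puts Sn higher.
Ge > Sn: they share group 14; the group trend gives Ge the larger value.
Be > Ge: period and group pull opposite ways; the down-group shift dominates (900 vs 762 kJ/mol).
He > Be: relative to Be, both the across-period and down-group shifts push He's first ionization energy up.
For reference (kJ/mol): He 2372, Be 900, Ge 762, In 558, Sn 709.
So from lowest to highest: In < Sn < Ge < Be < He.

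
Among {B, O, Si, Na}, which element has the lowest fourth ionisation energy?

Si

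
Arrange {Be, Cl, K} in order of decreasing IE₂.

K > Cl > Be

Consider each +1 ion: Be⁺ still has 1 valence electron; Cl⁺ still has 6 valence electrons; K⁺ is the bare [Ar] core.
Breaking into a closed-shell core is much more expensive than removing a leftover valence electron — K has the largest IE_2 here.
Valence configurations: Be⁺ [He]2s¹, Cl⁺ [Ne]3s²3p⁴.
The numbers (kJ/mol): Be 1757, Cl 2298, K 3052.
So the second ionization energies run Be < Cl < K.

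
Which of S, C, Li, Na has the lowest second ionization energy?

The second ionization energy removes an electron from the +1 ion. For each element: S⁺ still has 5 valence electrons; C⁺ still has 3 valence electrons; Li⁺ is the bare [He] core; Na⁺ is the bare [Ne] core.
Breaking into a closed-shell core is much more expensive than removing a leftover valence electron — Na and Li have the largest IE_2 here.
Valence configurations: S⁺ [Ne]3s²3p³, C⁺ [He]2s²2p¹.
The numbers (kJ/mol): S 2252, C 2353, Li 7298, Na 4562.
Hence IE_2: S < C < Na < Li.

S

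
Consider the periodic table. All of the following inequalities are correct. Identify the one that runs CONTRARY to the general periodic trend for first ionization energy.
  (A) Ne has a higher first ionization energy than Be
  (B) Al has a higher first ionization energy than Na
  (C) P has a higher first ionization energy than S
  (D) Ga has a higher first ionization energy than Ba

The general trend: first ionization energy increases across a period and decreases down a group.
(A) Ne (period 2, group 18) vs Be (period 2, group 2): the stated order agrees with the simple trend.
(B) Al (period 3, group 13) vs Na (period 3, group 1): the stated order agrees with the simple trend.
(C) P (period 3, group 15) vs S (period 3, group 16): the stated order contradicts the simple trend.
(D) Ga (period 4, group 13) vs Ba (period 6, group 2): the stated order agrees with the simple trend.
The exception is (C): S (3p⁴) ionizes more easily than half-filled P (3p³) because the paired 3p electron in S is pushed out by e⁻–e⁻ repulsion.

(C)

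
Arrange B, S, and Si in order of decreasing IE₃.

Consider each +2 ion: B²⁺ still has 1 valence electron; S²⁺ still has 4 valence electrons; Si²⁺ still has 2 valence electrons.
All are still removing valence electrons, so compare the +2 ions as you would atoms: IE_3 generally rises across a period (higher Z_eff) and falls down a group (larger shell), subject to the usual subshell exceptions.
Valence configurations: B²⁺ [He]2s¹, S²⁺ [Ne]3s²3p², Si²⁺ [Ne]3s².
The numbers (kJ/mol): B 3660, S 3357, Si 3232.
Hence IE_3: Si < S < B.

B > S > Si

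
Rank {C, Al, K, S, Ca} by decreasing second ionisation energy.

The second ionization energy removes an electron from the +1 ion. For each element: C⁺ still has 3 valence electrons; Al⁺ still has 2 valence electrons; K⁺ is the bare [Ar] core; S⁺ still has 5 valence electrons; Ca⁺ still has 1 valence electron.
Core electrons are held far more tightly than valence electrons, so K tops the IE_2 order.
Valence configurations: C⁺ [He]2s²2p¹, Al⁺ [Ne]3s², S⁺ [Ne]3s²3p³, Ca⁺ [Ar]4s¹.
The numbers (kJ/mol): C 2353, Al 1817, K 3052, S 2252, Ca 1145.
So the second ionization energies run Ca < Al < S < C < K.

K, C, S, Al, Ca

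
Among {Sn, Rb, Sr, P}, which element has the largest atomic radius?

Rb

Radius decreases left→right (rising Z_eff, same n) and increases top→bottom (higher n).
Neither a single period nor a single group — weigh both effects.
Sn > P: both effects reinforce here, so Sn is clearly the larger of the two.
Sr > Sn: Sr lies to the left of Sn in period 5, so the across-period effect alone puts Sr larger.
Rb > Sr: both are in period 5; the period trend gives Rb the larger value.
For reference (pm): P 111, Rb 210, Sr 185, Sn 140.
The largest atomic radius among these belongs to Rb.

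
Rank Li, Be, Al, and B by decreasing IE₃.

The third ionization energy removes an electron from the +2 ion. For each element: Li²⁺ is already 1 electron into the core; Be²⁺ is the bare [He] core; Al²⁺ still has 1 valence electron; B²⁺ still has 1 valence electron.
Pulling an electron out of a noble-gas core costs far more than removing a remaining valence electron, so Li and Be sit at the high end of IE_3.
Valence configurations: Al²⁺ [Ne]3s¹, B²⁺ [He]2s¹.
The numbers (kJ/mol): Li 11815, Be 14849, Al 2745, B 3660.
Hence IE_3: Al < B < Li < Be.

Be > Li > B > Al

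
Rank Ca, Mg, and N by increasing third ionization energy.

N, Ca, Mg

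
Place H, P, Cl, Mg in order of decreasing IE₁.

H > Cl > P > Mg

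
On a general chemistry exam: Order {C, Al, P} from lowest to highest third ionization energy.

After 2 electrons have been removed, what remains? C²⁺ still has 2 valence electrons; Al²⁺ still has 1 valence electron; P²⁺ still has 3 valence electrons.
All are still removing valence electrons, so compare the +2 ions as you would atoms: IE_3 generally rises across a period (higher Z_eff) and falls down a group (larger shell), subject to the usual subshell exceptions.
Valence configurations: C²⁺ [He]2s², Al²⁺ [Ne]3s¹, P²⁺ [Ne]3s²3p¹.
The numbers (kJ/mol): C 4620, Al 2745, P 2914.
Overall IE_3 order: Al < P < C.

Al < P < C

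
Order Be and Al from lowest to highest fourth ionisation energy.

Al < Be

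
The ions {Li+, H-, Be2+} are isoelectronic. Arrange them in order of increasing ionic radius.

Be2+, Li+, H-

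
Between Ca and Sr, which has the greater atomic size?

Sr

Ca is in period 4, group 2; Sr is in period 5, group 2.
Radius decreases left→right (rising Z_eff, same n) and increases top→bottom (higher n).
All are in group 2, so atomic radius increases down the group.
So Sr has the greater atomic size (Sr > Ca).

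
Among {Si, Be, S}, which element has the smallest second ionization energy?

Si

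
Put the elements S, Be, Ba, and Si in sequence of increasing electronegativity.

Ba < Be < Si < S

Be is in period 2, group 2; Si is in period 3, group 14; S is in period 3, group 16; Ba is in period 6, group 2.
Smaller atoms with higher effective nuclear charge are more electronegative.
Here both period and group differ, so the two effects have to be weighed against each other.
Be > Ba: they share group 2; the group trend gives Be the larger value.
Si > Be: the two effects oppose for this pair; the across-period effect wins (1.90 vs 1.57).
S > Si: both are in period 3; the period trend gives S the larger value.
Approximate values (Pauling): Be 1.57, Si 1.90, S 2.58, Ba 0.89.
So from lowest to highest: Ba < Be < Si < S.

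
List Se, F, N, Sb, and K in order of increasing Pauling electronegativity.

EN rises left→right (higher Z_eff, smaller atoms) and falls top→bottom (larger, more shielded atoms).
Neither a single period nor a single group — weigh both effects.
Sb > K: period and group pull opposite ways; the across-period shift dominates (2.05 vs 0.82).
Se > Sb: relative to Sb, both the across-period and down-group shifts push Se's electronegativity up.
N > Se: period and group pull opposite ways; the down-group shift dominates (3.04 vs 2.55).
F > N: both are in period 2; the period trend gives F the larger value.
For reference (Pauling): N 3.04, F 3.98, K 0.82, Se 2.55, Sb 2.05.
So from lowest to highest: K < Sb < Se < N < F.

K < Sb < Se < N < F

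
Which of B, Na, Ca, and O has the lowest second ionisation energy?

Ca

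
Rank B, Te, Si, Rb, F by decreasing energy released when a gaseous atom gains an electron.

F > Te > Si > Rb > B

Adding an electron releases more energy for atoms nearer the top right (short of the noble gases).
Neither a single period nor a single group — weigh both effects.
Rb > B: this pair runs against the simple trend — see the exception note.
Si > Rb: relative to Rb, both the across-period and down-group shifts push Si's electron affinity up.
Te > Si: period and group pull opposite ways; the across-period shift dominates (190 vs 134 kJ/mol).
F > Te: relative to Te, both the across-period and down-group shifts push F's electron affinity up.
Note the exception: Rb has a higher electron affinity than B, contrary to the simple trend — B's ns²np¹ configuration gives only a small electron affinity — the sparsely filled np subshell binds an added electron weakly.
For reference (kJ/mol): B 27, F 328, Si 134, Rb 47, Te 190.
So from highest to lowest: F > Te > Si > Rb > B.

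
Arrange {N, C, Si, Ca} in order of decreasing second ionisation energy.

N, C, Si, Ca

After 1 electron has been removed, what remains? N⁺ still has 4 valence electrons; C⁺ still has 3 valence electrons; Si⁺ still has 3 valence electrons; Ca⁺ still has 1 valence electron.
All are still removing valence electrons, so compare the +1 ions as you would atoms: IE_2 generally rises across a period (higher Z_eff) and falls down a group (larger shell), subject to the usual subshell exceptions.
Valence configurations: N⁺ [He]2s²2p², C⁺ [He]2s²2p¹, Si⁺ [Ne]3s²3p¹, Ca⁺ [Ar]4s¹.
The numbers (kJ/mol): N 2856, C 2353, Si 1577, Ca 1145.
Overall IE_2 order: Ca < Si < C < N.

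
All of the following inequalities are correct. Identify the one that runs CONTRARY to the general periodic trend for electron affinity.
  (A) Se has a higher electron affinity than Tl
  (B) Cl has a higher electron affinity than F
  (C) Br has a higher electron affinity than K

(B)

The general trend: electron affinity increases across a period and decreases down a group.
(A) Se (period 4, group 16) vs Tl (period 6, group 13): the stated order agrees with the simple trend.
(B) Cl (period 3, group 17) vs F (period 2, group 17): the stated order contradicts the simple trend.
(C) Br (period 4, group 17) vs K (period 4, group 1): the stated order agrees with the simple trend.
The exception is (B): F's small 2p subshell makes the incoming electron feel strong e⁻–e⁻ repulsion, so Cl actually releases more energy on gaining an electron.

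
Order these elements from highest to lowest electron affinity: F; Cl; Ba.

Cl, F, Ba

Electron affinity generally becomes more exothermic across a period toward the halogens and less exothermic down a group.
Neither a single period nor a single group — weigh both effects.
F > Ba: relative to Ba, both the across-period and down-group shifts push F's electron affinity up.
Cl > F: this pair runs against the simple trend — see the exception note.
Note the exception: Cl has a higher electron affinity than F, contrary to the simple trend — F's small 2p subshell makes the incoming electron feel strong e⁻–e⁻ repulsion, so Cl actually releases more energy on gaining an electron.
Tabulated electron affinity (kJ/mol): F 328, Cl 349, Ba 14.
So from highest to lowest: Cl > F > Ba.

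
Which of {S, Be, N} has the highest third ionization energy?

IE_3 is the cost of taking one more electron from the +2 cation: S²⁺ still has 4 valence electrons; Be²⁺ is the bare [He] core; N²⁺ still has 3 valence electrons.
Core electrons are held far more tightly than valence electrons, so Be tops the IE_3 order.
Valence configurations: S²⁺ [Ne]3s²3p², N²⁺ [He]2s²2p¹.
The numbers (kJ/mol): S 3357, Be 14849, N 4578.
Overall IE_3 order: S < N < Be.

Be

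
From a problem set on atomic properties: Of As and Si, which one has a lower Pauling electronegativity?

Atoms toward the upper right of the periodic table pull bonding electrons most strongly.
A diagonal step moves right (one effect) and down (the opposite effect) at once.
As > Si: period and group pull opposite ways; the across-period shift dominates (2.18 vs 1.90).
Approximate values (Pauling): Si 1.90, As 2.18.
So Si has the lower Pauling electronegativity (Si < As).

Si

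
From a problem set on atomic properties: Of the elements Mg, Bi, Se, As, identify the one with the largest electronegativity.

Se

Mg is in period 3, group 2; As is in period 4, group 15; Se is in period 4, group 16; Bi is in period 6, group 15.
EN rises left→right (higher Z_eff, smaller atoms) and falls top→bottom (larger, more shielded atoms).
Here both period and group differ, so the two effects have to be weighed against each other.
Bi > Mg: the two effects oppose for this pair; the across-period effect wins (2.02 vs 1.31).
As > Bi: As sits above Bi in group 15, so the down-group effect alone puts As higher.
Se > As: both are in period 4; the period trend gives Se the larger value.
Tabulated electronegativity (Pauling): Mg 1.31, As 2.18, Se 2.55, Bi 2.02.
The largest electronegativity among these belongs to Se.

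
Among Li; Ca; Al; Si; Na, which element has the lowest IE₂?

Ca

Consider each +1 ion: Li⁺ is the bare [He] core; Ca⁺ still has 1 valence electron; Al⁺ still has 2 valence electrons; Si⁺ still has 3 valence electrons; Na⁺ is the bare [Ne] core.
Breaking into a closed-shell core is much more expensive than removing a leftover valence electron — Na and Li have the largest IE_2 here.
Valence configurations: Ca⁺ [Ar]4s¹, Al⁺ [Ne]3s², Si⁺ [Ne]3s²3p¹.
Si⁺ loses a lone 3p electron whereas Al⁺ must break into a filled 3s² pair, so IE_2(Al) > IE_2(Si) even though Si has the higher nuclear charge.
Approximate IE_2 values (kJ/mol): Li 7298, Ca 1145, Al 1817, Si 1577, Na 4562.
So the second ionization energies run Ca < Si < Al < Na < Li.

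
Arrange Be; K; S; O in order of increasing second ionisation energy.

Be < S < K < O

After 1 electron has been removed, what remains? Be⁺ still has 1 valence electron; K⁺ is the bare [Ar] core; S⁺ still has 5 valence electrons; O⁺ still has 5 valence electrons.
Usually core removal costs more than valence removal, but here the competition is close: a tightly held n=2 valence electron can cost more to remove than an n=3 core electron, so the actual values have to decide it.
Valence configurations: Be⁺ [He]2s¹, S⁺ [Ne]3s²3p³, O⁺ [He]2s²2p³.
Tabulated IE_2 (kJ/mol): Be 1757, K 3052, S 2252, O 3388.
Putting it together, IE_2: Be < S < K < O.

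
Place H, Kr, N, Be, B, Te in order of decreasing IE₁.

H is in period 1, group 1; Be is in period 2, group 2; B is in period 2, group 13; N is in period 2, group 15; Kr is in period 4, group 18; Te is in period 5, group 16.
IE₁ increases left→right with effective nuclear charge and decreases top→bottom as the valence shell moves farther out.
These span different periods and groups, so the two trends combine.
Te > B: the two effects oppose for this pair; the across-period effect wins (869 vs 801 kJ/mol).
Be > Te: period and group pull opposite ways; the down-group shift dominates (900 vs 869 kJ/mol).
H > Be: period and group pull opposite ways; the down-group shift dominates (1312 vs 900 kJ/mol).
Kr > H: the two effects oppose for this pair; the across-period effect wins (1351 vs 1312 kJ/mol).
N > Kr: the two effects oppose for this pair; the down-group effect wins (1402 vs 1351 kJ/mol).
Note the exception: Be has a higher first ionization energy than B, contrary to the simple trend — removing B's lone 2p electron is easier than breaking Be's filled 2s².
Approximate values (kJ/mol): H 1312, Be 900, B 801, N 1402, Kr 1351, Te 869.
So from highest to lowest: N > Kr > H > Be > Te > B.

N > Kr > H > Be > Te > B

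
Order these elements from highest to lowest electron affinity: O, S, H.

S > O > H

H is in period 1, group 1; O is in period 2, group 16; S is in period 3, group 16.
Atoms with high Z_eff and room in the valence shell (especially the halogens) have the most exothermic electron affinities.
These span different periods and groups, so the two trends combine.
O > H: the two effects oppose for this pair; the across-period effect wins (141 vs 73 kJ/mol).
S > O: this pair runs against the simple trend — see the exception note.
Note the exception: S has a higher electron affinity than O, contrary to the simple trend — the compact 2p subshell of O repels the added electron more than S's larger 3p does.
Tabulated electron affinity (kJ/mol): H 73, O 141, S 200.
So from highest to lowest: S > O > H.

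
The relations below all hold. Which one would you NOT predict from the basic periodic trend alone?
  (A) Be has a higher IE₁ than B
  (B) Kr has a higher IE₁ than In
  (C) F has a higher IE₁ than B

The general trend: IE₁ increases across a period and decreases down a group.
(A) Be (period 2, group 2) vs B (period 2, group 13): the stated order contradicts the simple trend.
(B) Kr (period 4, group 18) vs In (period 5, group 13): the stated order agrees with the simple trend.
(C) F (period 2, group 17) vs B (period 2, group 13): the stated order agrees with the simple trend.
The exception is (A): removing B's lone 2p electron is easier than breaking Be's filled 2s².

(A)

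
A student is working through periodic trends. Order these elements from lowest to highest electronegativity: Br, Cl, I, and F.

I < Br < Cl < F

Atoms toward the upper right of the periodic table pull bonding electrons most strongly.
All are in group 17, so electronegativity increases up the group.
So from lowest to highest: I < Br < Cl < F.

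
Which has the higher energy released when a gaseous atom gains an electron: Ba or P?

P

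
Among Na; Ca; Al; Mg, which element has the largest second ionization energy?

IE_2 is the cost of taking one more electron from the +1 cation: Na⁺ is the bare [Ne] core; Ca⁺ still has 1 valence electron; Al⁺ still has 2 valence electrons; Mg⁺ still has 1 valence electron.
Pulling an electron out of a noble-gas core costs far more than removing a remaining valence electron, so Na sits at the high end of IE_2.
Valence configurations: Ca⁺ [Ar]4s¹, Al⁺ [Ne]3s², Mg⁺ [Ne]3s¹.
The numbers (kJ/mol): Na 4562, Ca 1145, Al 1817, Mg 1451.
Hence IE_2: Ca < Mg < Al < Na.

Na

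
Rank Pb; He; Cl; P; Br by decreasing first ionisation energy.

He > Cl > Br > P > Pb

First ionization energy rises across a period (greater Z_eff holds electrons more tightly) and falls down a group (valence electrons are farther from the nucleus).
Neither a single period nor a single group — weigh both effects.
P > Pb: both effects reinforce here, so P is clearly the higher of the two.
Br > P: the two effects oppose for this pair; the across-period effect wins (1140 vs 1012 kJ/mol).
Cl > Br: Cl sits above Br in group 17, so the down-group effect alone puts Cl higher.
He > Cl: both effects reinforce here, so He is clearly the higher of the two.
Tabulated first ionization energy (kJ/mol): He 2372, P 1012, Cl 1251, Br 1140, Pb 716.
So from highest to lowest: He > Cl > Br > P > Pb.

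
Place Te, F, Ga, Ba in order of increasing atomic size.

F < Ga < Te < Ba

F is in period 2, group 17; Ga is in period 4, group 13; Te is in period 5, group 16; Ba is in period 6, group 2.
Across a period the added protons contract the valence shell; down a group each new principal shell makes the atom larger.
These span different periods and groups, so the two trends combine.
Ga > F: both effects reinforce here, so Ga is clearly the larger of the two.
Te > Ga: the two effects oppose for this pair; the down-group effect wins (136 vs 124 pm).
Ba > Te: relative to Te, both the across-period and down-group shifts push Ba's atomic radius up.
Tabulated atomic radius (pm): F 64, Ga 124, Te 136, Ba 196.
So from smallest to largest: F < Ga < Te < Ba.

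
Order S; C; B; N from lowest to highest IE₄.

S, C, N, B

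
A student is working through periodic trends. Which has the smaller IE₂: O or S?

S

Consider each +1 ion: O⁺ still has 5 valence electrons; S⁺ still has 5 valence electrons.
All are still removing valence electrons, so compare the +1 ions as you would atoms: IE_2 generally rises across a period (higher Z_eff) and falls down a group (larger shell), subject to the usual subshell exceptions.
Valence configurations: O⁺ [He]2s²2p³, S⁺ [Ne]3s²3p³.
Approximate IE_2 values (kJ/mol): O 3388, S 2252.
Hence IE_2: S < O.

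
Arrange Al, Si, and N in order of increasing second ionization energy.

Si, Al, N

The second ionization energy removes an electron from the +1 ion. For each element: Al⁺ still has 2 valence electrons; Si⁺ still has 3 valence electrons; N⁺ still has 4 valence electrons.
All are still removing valence electrons, so compare the +1 ions as you would atoms: IE_2 generally rises across a period (higher Z_eff) and falls down a group (larger shell), subject to the usual subshell exceptions.
Valence configurations: Al⁺ [Ne]3s², Si⁺ [Ne]3s²3p¹, N⁺ [He]2s²2p².
Si⁺ loses a lone 3p electron whereas Al⁺ must break into a filled 3s² pair, so IE_2(Al) > IE_2(Si) even though Si has the higher nuclear charge.
Approximate IE_2 values (kJ/mol): Al 1817, Si 1577, N 2856.
Putting it together, IE_2: Si < Al < N.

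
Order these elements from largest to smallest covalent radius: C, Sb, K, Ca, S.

C is in period 2, group 14; S is in period 3, group 16; K is in period 4, group 1; Ca is in period 4, group 2; Sb is in period 5, group 15.
Across a period the added protons contract the valence shell; down a group each new principal shell makes the atom larger.
Here both period and group differ, so the two effects have to be weighed against each other.
S > C: period and group pull opposite ways; the down-group shift dominates (103 vs 75 pm).
Sb > S: relative to S, both the across-period and down-group shifts push Sb's atomic radius up.
Ca > Sb: the two effects oppose for this pair; the across-period effect wins (171 vs 140 pm).
K > Ca: K lies to the left of Ca in period 4, so the across-period effect alone puts K larger.
For reference (pm): C 75, S 103, K 196, Ca 171, Sb 140.
So from largest to smallest: K > Ca > Sb > S > C.

K, Ca, Sb, S, C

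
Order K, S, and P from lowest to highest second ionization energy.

Consider each +1 ion: K⁺ is the bare [Ar] core; S⁺ still has 5 valence electrons; P⁺ still has 4 valence electrons.
Pulling an electron out of a noble-gas core costs far more than removing a remaining valence electron, so K sits at the high end of IE_2.
Valence configurations: S⁺ [Ne]3s²3p³, P⁺ [Ne]3s²3p².
Approximate IE_2 values (kJ/mol): K 3052, S 2252, P 1907.
Putting it together, IE_2: P < S < K.

P, S, K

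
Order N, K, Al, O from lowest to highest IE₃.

Al < K < N < O

Consider each +2 ion: N²⁺ still has 3 valence electrons; K²⁺ is already 1 electron into the core; Al²⁺ still has 1 valence electron; O²⁺ still has 4 valence electrons.
Usually core removal costs more than valence removal, but here the competition is close: a tightly held n=2 valence electron can cost more to remove than an n=3 core electron, so the actual values have to decide it.
Valence configurations: N²⁺ [He]2s²2p¹, Al²⁺ [Ne]3s¹, O²⁺ [He]2s²2p².
The numbers (kJ/mol): N 4578, K 4420, Al 2745, O 5300.
So the third ionization energies run Al < K < N < O.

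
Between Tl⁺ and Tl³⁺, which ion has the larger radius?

Both ions have Z = 81 protons, but Tl³⁺ has lost more electrons, so its remaining electrons feel a larger effective nuclear charge per electron and are pulled in more tightly.
Higher positive charge → smaller ion, so Tl⁺ > Tl³⁺.

Tl⁺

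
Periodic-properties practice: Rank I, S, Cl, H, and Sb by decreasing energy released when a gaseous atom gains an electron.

Cl > I > S > Sb > H

H is in period 1, group 1; S is in period 3, group 16; Cl is in period 3, group 17; Sb is in period 5, group 15; I is in period 5, group 17.
EA tends to increase across a period and decrease down a group, though the pattern is less regular than for IE or radius.
Here both period and group differ, so the two effects have to be weighed against each other.
Sb > H: the two effects oppose for this pair; the across-period effect wins (103 vs 73 kJ/mol).
S > Sb: both effects reinforce here, so S is clearly the higher of the two.
I > S: period and group pull opposite ways; the across-period shift dominates (295 vs 200 kJ/mol).
Cl > I: they share group 17; the group trend gives Cl the larger value.
Tabulated electron affinity (kJ/mol): H 73, S 200, Cl 349, Sb 103, I 295.
So from highest to lowest: Cl > I > S > Sb > H.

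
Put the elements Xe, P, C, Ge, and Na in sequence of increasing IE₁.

Across a period the outer electron is held more tightly (higher IE₁); down a group it sits in a higher shell, more shielded, and comes off more easily.
Here both period and group differ, so the two effects have to be weighed against each other.
Ge > Na: the two effects oppose for this pair; the across-period effect wins (762 vs 496 kJ/mol).
P > Ge: relative to Ge, both the across-period and down-group shifts push P's first ionization energy up.
C > P: the two effects oppose for this pair; the down-group effect wins (1086 vs 1012 kJ/mol).
Xe > C: the two effects oppose for this pair; the across-period effect wins (1170 vs 1086 kJ/mol).
Tabulated first ionization energy (kJ/mol): C 1086, Na 496, P 1012, Ge 762, Xe 1170.
So from lowest to highest: Na < Ge < P < C < Xe.

Na < Ge < P < C < Xe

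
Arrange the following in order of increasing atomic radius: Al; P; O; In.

O is in period 2, group 16; Al is in period 3, group 13; P is in period 3, group 15; In is in period 5, group 13.
Moving right in a period, electrons are added to the same shell under a stronger nuclear pull, so atoms get smaller; moving down, a new shell is opened and atoms get larger.
These span different periods and groups, so the two trends combine.
P > O: both effects reinforce here, so P is clearly the larger of the two.
Al > P: Al lies to the left of P in period 3, so the across-period effect alone puts Al larger.
In > Al: In sits below Al in group 13, so the down-group effect alone puts In larger.
For reference (pm): O 63, Al 126, P 111, In 142.
So from smallest to largest: O < P < Al < In.

O < P < Al < In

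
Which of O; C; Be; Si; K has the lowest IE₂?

IE_2 is the cost of taking one more electron from the +1 cation: O⁺ still has 5 valence electrons; C⁺ still has 3 valence electrons; Be⁺ still has 1 valence electron; Si⁺ still has 3 valence electrons; K⁺ is the bare [Ar] core.
Usually core removal costs more than valence removal, but here the competition is close: a tightly held n=2 valence electron can cost more to remove than an n=3 core electron, so the actual values have to decide it.
Valence configurations: O⁺ [He]2s²2p³, C⁺ [He]2s²2p¹, Be⁺ [He]2s¹, Si⁺ [Ne]3s²3p¹.
Tabulated IE_2 (kJ/mol): O 3388, C 2353, Be 1757, Si 1577, K 3052.
So the second ionization energies run Si < Be < C < K < O.

Si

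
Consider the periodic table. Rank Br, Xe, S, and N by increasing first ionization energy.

S, Br, Xe, N

N is in period 2, group 15; S is in period 3, group 16; Br is in period 4, group 17; Xe is in period 5, group 18.
First ionization energy rises across a period (greater Z_eff holds electrons more tightly) and falls down a group (valence electrons are farther from the nucleus).
A diagonal step moves right (one effect) and down (the opposite effect) at once.
Br > S: period and group pull opposite ways; the across-period shift dominates (1140 vs 1000 kJ/mol).
Xe > Br: the two effects oppose for this pair; the across-period effect wins (1170 vs 1140 kJ/mol).
N > Xe: the two effects oppose for this pair; the down-group effect wins (1402 vs 1170 kJ/mol).
Approximate values (kJ/mol): N 1402, S 1000, Br 1140, Xe 1170.
So from lowest to highest: S < Br < Xe < N.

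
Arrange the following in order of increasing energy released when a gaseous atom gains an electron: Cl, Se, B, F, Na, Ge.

B is in period 2, group 13; F is in period 2, group 17; Na is in period 3, group 1; Cl is in period 3, group 17; Ge is in period 4, group 14; Se is in period 4, group 16.
Adding an electron releases more energy for atoms nearer the top right (short of the noble gases).
Here both period and group differ, so the two effects have to be weighed against each other.
Na > B: this pair runs against the simple trend — see the exception note.
Ge > Na: period and group pull opposite ways; the across-period shift dominates (119 vs 53 kJ/mol).
Se > Ge: both are in period 4; the period trend gives Se the larger value.
F > Se: relative to Se, both the across-period and down-group shifts push F's electron affinity up.
Cl > F: this pair runs against the simple trend — see the exception note.
Note the exception: Na has a higher electron affinity than B, contrary to the simple trend — B's ns²np¹ configuration gives only a small electron affinity — the sparsely filled np subshell binds an added electron weakly.
Note the exception: Cl has a higher electron affinity than F, contrary to the simple trend — F's small 2p subshell makes the incoming electron feel strong e⁻–e⁻ repulsion, so Cl actually releases more energy on gaining an electron.
For reference (kJ/mol): B 27, F 328, Na 53, Cl 349, Ge 119, Se 195.
So from lowest to highest: B < Na < Ge < Se < F < Cl.

B < Na < Ge < Se < F < Cl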